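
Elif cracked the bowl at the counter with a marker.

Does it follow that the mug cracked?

Nothing is said about any mug; only the bowl is affected.

no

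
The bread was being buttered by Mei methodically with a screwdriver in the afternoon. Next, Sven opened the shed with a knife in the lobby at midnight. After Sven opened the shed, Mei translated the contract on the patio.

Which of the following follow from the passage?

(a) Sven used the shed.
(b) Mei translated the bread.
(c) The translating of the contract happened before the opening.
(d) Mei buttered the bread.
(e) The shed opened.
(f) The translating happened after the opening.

(e), (f)

(a) Not entailed — the shed is the patient, not an instrument — Sven used a knife.
(b) Not entailed — Mei translated the contract, not the bread; the bread belongs to the buttering event.
(c) Not entailed — the narrative places the opening before the translating, not after.
(d) Not entailed — 'was buttering' is progressive on an accomplishment; it does not entail the completed 'buttered'.
(e) Entailed — 'Sven opened the shed' is causative; it entails the inchoative 'the shed opened'.
(f) Entailed — the narrative places the opening before the translating.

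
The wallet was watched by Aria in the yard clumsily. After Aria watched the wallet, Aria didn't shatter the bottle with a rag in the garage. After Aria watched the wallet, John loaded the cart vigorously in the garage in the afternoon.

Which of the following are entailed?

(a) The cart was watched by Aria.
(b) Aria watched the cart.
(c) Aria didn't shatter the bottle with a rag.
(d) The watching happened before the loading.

(a) Not entailed — Aria watched the wallet, not the cart; the cart belongs to the loading event.
(b) Not entailed — Aria watched the wallet, not the cart; the cart belongs to the loading event.
(c) Not entailed — dropping 'in the garage' under negation is not valid — the original leaves open that Aria shattered the bottle some other way.
(d) Entailed — the narrative places the watching before the loading.

(d)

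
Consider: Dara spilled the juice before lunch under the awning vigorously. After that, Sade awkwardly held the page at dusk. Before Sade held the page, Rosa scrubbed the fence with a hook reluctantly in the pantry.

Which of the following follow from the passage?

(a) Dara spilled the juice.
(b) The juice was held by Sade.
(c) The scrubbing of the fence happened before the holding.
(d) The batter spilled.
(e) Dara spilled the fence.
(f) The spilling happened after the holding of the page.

(a), (c)

(a) Entailed — dropping 'vigorously', 'under the awning', 'before lunch' leaves a sub-description the original still satisfies.
(b) Not entailed — Sade held the page, not the juice; the juice belongs to the spilling event.
(c) Entailed — the narrative places the scrubbing before the holding.
(d) Not entailed — the juice is what spilled, not the batter.
(e) Not entailed — Dara spilled the juice, not the fence; the fence belongs to the scrubbing event.
(f) Not entailed — the narrative places the spilling before the holding, not after.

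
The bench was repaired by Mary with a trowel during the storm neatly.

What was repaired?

the bench

'the bench' marks the patient of the repairing event.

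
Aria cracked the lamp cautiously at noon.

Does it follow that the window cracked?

Nothing is said about any window; only the lamp is affected.

no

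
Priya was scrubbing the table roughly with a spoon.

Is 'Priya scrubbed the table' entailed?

yes

'scrub' is atelic; if Priya was scrubbing the table, then Priya scrubbed the table (for some time).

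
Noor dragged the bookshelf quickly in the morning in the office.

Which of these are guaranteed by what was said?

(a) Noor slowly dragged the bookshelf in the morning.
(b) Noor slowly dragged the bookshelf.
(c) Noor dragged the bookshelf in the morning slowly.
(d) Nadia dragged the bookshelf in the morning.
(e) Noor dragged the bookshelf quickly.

(a) Not entailed — 'slowly' adds a manner not in (and inconsistent with) the original.
(b) Not entailed — 'slowly' adds a manner not in (and inconsistent with) the original.
(c) Not entailed — 'slowly' adds a manner not in (and inconsistent with) the original.
(d) Not entailed — the passage has Noor dragging the bookshelf, not Nadia.
(e) Entailed — the original entails any weakening of itself; this just drops 'in the office', 'in the morning'.

(e)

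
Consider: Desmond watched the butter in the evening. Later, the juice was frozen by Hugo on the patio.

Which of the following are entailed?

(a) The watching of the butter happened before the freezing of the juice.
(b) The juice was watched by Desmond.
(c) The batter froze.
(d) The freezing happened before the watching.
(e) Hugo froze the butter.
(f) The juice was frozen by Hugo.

(a), (f)

(a) Entailed — the narrative places the watching before the freezing.
(b) Not entailed — Desmond watched the butter, not the juice; the juice belongs to the freezing event.
(c) Not entailed — the juice is what froze, not the batter.
(d) Not entailed — the narrative places the watching before the freezing, not after.
(e) Not entailed — Hugo froze the juice, not the butter; the butter belongs to the watching event.
(f) Entailed — every conjunct here is already in the original freezing event.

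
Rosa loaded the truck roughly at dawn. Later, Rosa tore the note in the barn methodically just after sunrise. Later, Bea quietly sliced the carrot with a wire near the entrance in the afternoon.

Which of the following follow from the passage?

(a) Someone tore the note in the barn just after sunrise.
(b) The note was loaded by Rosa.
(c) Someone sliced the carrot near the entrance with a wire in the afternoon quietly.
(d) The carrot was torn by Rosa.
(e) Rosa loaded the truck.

(a) Entailed — the original entails any weakening of itself; this just drops 'methodically' and generalizes the agent.
(b) Not entailed — Rosa loaded the truck, not the note; the note belongs to the tearing event.
(c) Entailed — this follows by dropping conjuncts from the slicing event's description.
(d) Not entailed — Rosa tore the note, not the carrot; the carrot belongs to the slicing event.
(e) Entailed — every conjunct here is already in the original loading event.

(a), (c), (e)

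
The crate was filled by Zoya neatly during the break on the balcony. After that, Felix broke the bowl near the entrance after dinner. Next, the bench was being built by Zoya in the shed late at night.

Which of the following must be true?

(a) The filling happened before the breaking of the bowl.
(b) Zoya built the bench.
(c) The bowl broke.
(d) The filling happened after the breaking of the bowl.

(a), (c)

(a) Entailed — the narrative places the filling before the breaking.
(b) Not entailed — 'was building' is progressive on an accomplishment; it does not entail the completed 'built'.
(c) Entailed — 'Felix broke the bowl' is causative; it entails the inchoative 'the bowl broke'.
(d) Not entailed — the narrative places the filling before the breaking, not after.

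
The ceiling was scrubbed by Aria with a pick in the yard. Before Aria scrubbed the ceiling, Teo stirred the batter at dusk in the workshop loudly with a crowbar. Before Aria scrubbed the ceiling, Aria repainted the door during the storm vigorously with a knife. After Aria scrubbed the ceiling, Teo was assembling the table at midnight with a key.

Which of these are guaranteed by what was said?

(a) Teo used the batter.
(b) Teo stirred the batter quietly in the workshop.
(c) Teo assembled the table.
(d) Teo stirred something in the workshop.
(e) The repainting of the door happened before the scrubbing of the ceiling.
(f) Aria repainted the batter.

(a) Not entailed — the batter is the patient, not an instrument — Teo used a crowbar.
(b) Not entailed — 'quietly' adds a manner not in (and inconsistent with) the original.
(c) Not entailed — 'was assembling' is progressive on an accomplishment; it does not entail the completed 'assembled'.
(d) Entailed — dropping 'with a crowbar', 'loudly', 'at dusk' and generalizing the patient leaves a sub-description the original still satisfies.
(e) Entailed — the narrative places the repainting before the scrubbing.
(f) Not entailed — Aria repainted the door, not the batter; the batter belongs to the stirring event.

(d), (e)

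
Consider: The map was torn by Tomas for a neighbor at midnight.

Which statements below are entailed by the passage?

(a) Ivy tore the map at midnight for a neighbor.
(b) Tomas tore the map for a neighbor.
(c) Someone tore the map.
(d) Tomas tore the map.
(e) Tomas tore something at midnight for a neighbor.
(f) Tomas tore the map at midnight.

(b), (c), (d), (e), (f)

(a) Not entailed — the passage has Tomas tearing the map, not Ivy.
(b) Entailed — dropping 'at midnight' leaves a sub-description the original still satisfies.
(c) Entailed — this follows by dropping conjuncts from the tearing event's description.
(d) Entailed — dropping 'for a neighbor', 'at midnight' leaves a sub-description the original still satisfies.
(e) Entailed — every conjunct here is already in the original tearing event.
(f) Entailed — dropping 'for a neighbor' leaves a sub-description the original still satisfies.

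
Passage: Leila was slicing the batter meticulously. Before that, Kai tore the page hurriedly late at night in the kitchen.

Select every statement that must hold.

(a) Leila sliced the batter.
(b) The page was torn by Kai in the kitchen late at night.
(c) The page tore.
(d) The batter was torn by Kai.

(a) Not entailed — 'was slicing' is progressive on an accomplishment; it does not entail the completed 'sliced'.
(b) Entailed — the original entails any weakening of itself; this just drops 'hurriedly'.
(c) Entailed — 'Kai tore the page' is causative; it entails the inchoative 'the page tore'.
(d) Not entailed — Kai tore the page, not the batter; the batter belongs to the slicing event.

(b), (c)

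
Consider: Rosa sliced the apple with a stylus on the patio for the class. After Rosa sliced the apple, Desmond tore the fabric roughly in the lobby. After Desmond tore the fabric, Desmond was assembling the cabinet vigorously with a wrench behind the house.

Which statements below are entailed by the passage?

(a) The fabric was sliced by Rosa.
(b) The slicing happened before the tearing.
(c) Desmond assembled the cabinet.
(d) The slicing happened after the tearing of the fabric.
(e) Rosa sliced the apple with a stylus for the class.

(a) Not entailed — Rosa sliced the apple, not the fabric; the fabric belongs to the tearing event.
(b) Entailed — the narrative places the slicing before the tearing.
(c) Not entailed — 'was assembling' is progressive on an accomplishment; it does not entail the completed 'assembled'.
(d) Not entailed — the narrative places the slicing before the tearing, not after.
(e) Entailed — every conjunct here is already in the original slicing event.

(b), (e)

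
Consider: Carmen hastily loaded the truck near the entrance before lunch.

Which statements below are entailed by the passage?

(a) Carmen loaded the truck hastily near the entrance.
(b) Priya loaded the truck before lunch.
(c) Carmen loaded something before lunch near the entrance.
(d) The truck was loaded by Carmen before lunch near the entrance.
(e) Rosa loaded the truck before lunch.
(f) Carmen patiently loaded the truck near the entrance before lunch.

(a) Entailed — every conjunct here is already in the original loading event.
(b) Not entailed — the passage has Carmen loading the truck, not Priya.
(c) Entailed — dropping 'hastily' and generalizing the patient leaves a sub-description the original still satisfies.
(d) Entailed — the original entails any weakening of itself; this just drops 'hastily'.
(e) Not entailed — the passage has Carmen loading the truck, not Rosa.
(f) Not entailed — 'patiently' adds a manner not in (and inconsistent with) the original.

(a), (c), (d)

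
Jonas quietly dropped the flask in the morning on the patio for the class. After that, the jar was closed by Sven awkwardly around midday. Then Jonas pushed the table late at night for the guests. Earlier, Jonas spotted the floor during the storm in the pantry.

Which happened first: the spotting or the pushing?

the spotting

The connectives place the spotting before the pushing.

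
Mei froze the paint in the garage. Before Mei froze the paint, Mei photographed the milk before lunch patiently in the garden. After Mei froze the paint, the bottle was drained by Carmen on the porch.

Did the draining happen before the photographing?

The narrative orders the photographing before the draining.

no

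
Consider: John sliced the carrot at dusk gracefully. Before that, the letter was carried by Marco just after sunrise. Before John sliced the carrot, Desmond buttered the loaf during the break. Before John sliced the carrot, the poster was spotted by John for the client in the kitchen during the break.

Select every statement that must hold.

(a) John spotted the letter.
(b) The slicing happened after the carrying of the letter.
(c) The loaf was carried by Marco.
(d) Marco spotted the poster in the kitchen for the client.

(a) Not entailed — John spotted the poster, not the letter; the letter belongs to the carrying event.
(b) Entailed — the narrative places the carrying before the slicing.
(c) Not entailed — Marco carried the letter, not the loaf; the loaf belongs to the buttering event.
(d) Not entailed — the passage has John spotting the poster, not Marco.

(b)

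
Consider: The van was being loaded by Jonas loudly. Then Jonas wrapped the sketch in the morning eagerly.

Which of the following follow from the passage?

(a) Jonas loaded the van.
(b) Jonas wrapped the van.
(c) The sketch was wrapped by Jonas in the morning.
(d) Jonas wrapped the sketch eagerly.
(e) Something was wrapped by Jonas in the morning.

(c), (d), (e)

(a) Not entailed — 'was loading' is progressive on an accomplishment; it does not entail the completed 'loaded'.
(b) Not entailed — Jonas wrapped the sketch, not the van; the van belongs to the loading event.
(c) Entailed — every conjunct here is already in the original wrapping event.
(d) Entailed — every conjunct here is already in the original wrapping event.
(e) Entailed — dropping 'eagerly' and generalizing the patient leaves a sub-description the original still satisfies.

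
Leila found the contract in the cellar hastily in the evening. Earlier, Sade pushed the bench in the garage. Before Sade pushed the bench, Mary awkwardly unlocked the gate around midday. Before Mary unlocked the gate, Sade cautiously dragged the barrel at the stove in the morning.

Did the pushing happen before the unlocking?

no

The narrative orders the unlocking before the pushing.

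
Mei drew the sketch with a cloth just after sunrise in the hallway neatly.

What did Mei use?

'with a cloth' marks the instrument of the drawing event.

a cloth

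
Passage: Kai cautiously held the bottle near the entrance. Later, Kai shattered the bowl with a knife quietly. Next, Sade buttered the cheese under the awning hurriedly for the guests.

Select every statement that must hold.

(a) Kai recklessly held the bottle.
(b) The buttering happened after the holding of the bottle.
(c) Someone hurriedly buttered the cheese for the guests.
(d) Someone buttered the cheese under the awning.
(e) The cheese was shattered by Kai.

(b), (c), (d)

(a) Not entailed — 'recklessly' adds a manner not in (and inconsistent with) the original.
(b) Entailed — the narrative places the holding before the buttering.
(c) Entailed — the original entails any weakening of itself; this just drops 'under the awning' and generalizes the agent.
(d) Entailed — this follows by dropping conjuncts from the buttering event's description.
(e) Not entailed — Kai shattered the bowl, not the cheese; the cheese belongs to the buttering event.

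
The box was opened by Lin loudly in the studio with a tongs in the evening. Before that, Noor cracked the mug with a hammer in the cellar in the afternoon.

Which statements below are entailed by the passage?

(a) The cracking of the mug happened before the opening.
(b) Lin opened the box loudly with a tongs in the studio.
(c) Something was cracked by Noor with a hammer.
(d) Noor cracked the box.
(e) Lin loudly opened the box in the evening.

(a), (b), (c), (e)

(a) Entailed — the narrative places the cracking before the opening.
(b) Entailed — the original entails any weakening of itself; this just drops 'in the evening'.
(c) Entailed — the original entails any weakening of itself; this just drops 'in the afternoon', 'in the cellar' and generalizes the patient.
(d) Not entailed — Noor cracked the mug, not the box; the box belongs to the opening event.
(e) Entailed — this follows by dropping conjuncts from the opening event's description.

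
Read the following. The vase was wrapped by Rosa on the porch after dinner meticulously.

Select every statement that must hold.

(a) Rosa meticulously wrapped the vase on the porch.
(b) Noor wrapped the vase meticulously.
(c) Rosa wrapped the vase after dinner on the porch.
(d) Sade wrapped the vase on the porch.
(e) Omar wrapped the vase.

(a), (c)

(a) Entailed — every conjunct here is already in the original wrapping event.
(b) Not entailed — the passage has Rosa wrapping the vase, not Noor.
(c) Entailed — the original entails any weakening of itself; this just drops 'meticulously'.
(d) Not entailed — the passage has Rosa wrapping the vase, not Sade.
(e) Not entailed — the passage has Rosa wrapping the vase, not Omar.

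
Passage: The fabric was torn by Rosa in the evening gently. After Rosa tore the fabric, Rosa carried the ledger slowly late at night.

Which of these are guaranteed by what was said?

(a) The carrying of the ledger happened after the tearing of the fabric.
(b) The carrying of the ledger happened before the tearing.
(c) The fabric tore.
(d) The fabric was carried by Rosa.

(a) Entailed — the narrative places the tearing before the carrying.
(b) Not entailed — the narrative places the tearing before the carrying, not after.
(c) Entailed — 'Rosa tore the fabric' is causative; it entails the inchoative 'the fabric tore'.
(d) Not entailed — Rosa carried the ledger, not the fabric; the fabric belongs to the tearing event.

(a), (c)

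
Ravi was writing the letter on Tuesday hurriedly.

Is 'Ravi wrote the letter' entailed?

'was writing' is progressive; for an accomplishment like 'write the letter', it doesn't entail completion.

no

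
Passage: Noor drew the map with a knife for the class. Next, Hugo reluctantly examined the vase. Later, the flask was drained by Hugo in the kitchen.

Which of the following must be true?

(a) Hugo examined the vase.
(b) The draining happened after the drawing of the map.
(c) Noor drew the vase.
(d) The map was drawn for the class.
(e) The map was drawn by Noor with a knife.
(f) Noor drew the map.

(a), (b), (d), (e), (f)

(a) Entailed — dropping 'reluctantly' leaves a sub-description the original still satisfies.
(b) Entailed — the narrative places the drawing before the draining.
(c) Not entailed — Noor drew the map, not the vase; the vase belongs to the examining event.
(d) Entailed — dropping 'with a knife' and generalizing the agent leaves a sub-description the original still satisfies.
(e) Entailed — the original entails any weakening of itself; this just drops 'for the class'.
(f) Entailed — the original entails any weakening of itself; this just drops 'for the class', 'with a knife'.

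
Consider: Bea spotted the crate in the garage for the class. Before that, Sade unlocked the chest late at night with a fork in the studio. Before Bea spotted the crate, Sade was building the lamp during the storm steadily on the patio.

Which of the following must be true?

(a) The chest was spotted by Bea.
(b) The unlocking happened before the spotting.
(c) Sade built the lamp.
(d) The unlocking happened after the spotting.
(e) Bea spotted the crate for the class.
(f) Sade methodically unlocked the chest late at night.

(b), (e)

(a) Not entailed — Bea spotted the crate, not the chest; the chest belongs to the unlocking event.
(b) Entailed — the narrative places the unlocking before the spotting.
(c) Not entailed — 'was building' is progressive on an accomplishment; it does not entail the completed 'built'.
(d) Not entailed — the narrative places the unlocking before the spotting, not after.
(e) Entailed — this follows by dropping conjuncts from the spotting event's description.
(f) Not entailed — 'methodically' adds information not in the original event.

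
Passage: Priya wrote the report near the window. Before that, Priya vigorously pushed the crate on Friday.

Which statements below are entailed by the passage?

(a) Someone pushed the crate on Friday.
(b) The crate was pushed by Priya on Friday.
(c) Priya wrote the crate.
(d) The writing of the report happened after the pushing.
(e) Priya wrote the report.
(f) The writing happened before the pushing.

(a) Entailed — this follows by dropping conjuncts from the pushing event's description.
(b) Entailed — the original entails any weakening of itself; this just drops 'vigorously'.
(c) Not entailed — Priya wrote the report, not the crate; the crate belongs to the pushing event.
(d) Entailed — the narrative places the pushing before the writing.
(e) Entailed — every conjunct here is already in the original writing event.
(f) Not entailed — the narrative places the pushing before the writing, not after.

(a), (b), (d), (e)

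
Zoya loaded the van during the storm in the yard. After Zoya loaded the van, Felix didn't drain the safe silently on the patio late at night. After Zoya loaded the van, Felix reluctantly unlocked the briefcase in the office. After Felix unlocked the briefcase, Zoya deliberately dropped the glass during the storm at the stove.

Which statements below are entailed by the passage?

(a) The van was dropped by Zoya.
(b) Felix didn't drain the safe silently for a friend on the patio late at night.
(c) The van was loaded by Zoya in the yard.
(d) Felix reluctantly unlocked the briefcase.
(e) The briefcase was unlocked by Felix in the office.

(b), (c), (d), (e)

(a) Not entailed — Zoya dropped the glass, not the van; the van belongs to the loading event.
(b) Entailed — under negation, adding a further restriction is entailed: if no such draining event occurred, none occurred for a friend either.
(c) Entailed — the original entails any weakening of itself; this just drops 'during the storm'.
(d) Entailed — dropping 'in the office' leaves a sub-description the original still satisfies.
(e) Entailed — every conjunct here is already in the original unlocking event.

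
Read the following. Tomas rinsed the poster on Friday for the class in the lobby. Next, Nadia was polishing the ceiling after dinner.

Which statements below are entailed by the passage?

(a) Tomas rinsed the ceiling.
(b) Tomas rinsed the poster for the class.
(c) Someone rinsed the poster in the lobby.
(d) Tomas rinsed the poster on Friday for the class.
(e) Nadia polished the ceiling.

(b), (c), (d), (e)

(a) Not entailed — Tomas rinsed the poster, not the ceiling; the ceiling belongs to the polishing event.
(b) Entailed — dropping 'on Friday', 'in the lobby' leaves a sub-description the original still satisfies.
(c) Entailed — dropping 'on Friday', 'for the class' and generalizing the agent leaves a sub-description the original still satisfies.
(d) Entailed — every conjunct here is already in the original rinsing event.
(e) Entailed — 'polish' is an activity; 'was polishing' entails that some polishing happened, so 'polished' holds.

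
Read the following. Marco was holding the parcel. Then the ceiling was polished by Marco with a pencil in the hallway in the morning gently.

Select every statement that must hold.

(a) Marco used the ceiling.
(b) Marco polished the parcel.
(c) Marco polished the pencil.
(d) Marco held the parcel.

(a) Not entailed — the ceiling is the patient, not an instrument — Marco used a pencil.
(b) Not entailed — Marco polished the ceiling, not the parcel; the parcel belongs to the holding event.
(c) Not entailed — the pencil is the instrument, not what was polished.
(d) Entailed — 'hold' is an activity; 'was holding' entails that some holding happened, so 'held' holds.

(d)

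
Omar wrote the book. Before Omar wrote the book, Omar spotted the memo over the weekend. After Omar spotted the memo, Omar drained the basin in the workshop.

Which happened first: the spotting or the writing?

the spotting

The connectives place the spotting before the writing.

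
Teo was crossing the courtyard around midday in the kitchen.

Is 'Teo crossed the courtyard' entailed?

no

'was crossing' is progressive; for an accomplishment like 'cross the courtyard', it doesn't entail completion.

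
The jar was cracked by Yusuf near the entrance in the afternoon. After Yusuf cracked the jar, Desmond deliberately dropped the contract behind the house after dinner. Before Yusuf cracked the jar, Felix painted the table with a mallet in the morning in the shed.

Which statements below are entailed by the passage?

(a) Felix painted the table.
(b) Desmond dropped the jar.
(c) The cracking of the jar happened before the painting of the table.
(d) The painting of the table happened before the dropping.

(a) Entailed — dropping 'with a mallet', 'in the morning', 'in the shed' leaves a sub-description the original still satisfies.
(b) Not entailed — Desmond dropped the contract, not the jar; the jar belongs to the cracking event.
(c) Not entailed — the narrative places the painting before the cracking, not after.
(d) Entailed — the narrative places the painting before the dropping.

(a), (d)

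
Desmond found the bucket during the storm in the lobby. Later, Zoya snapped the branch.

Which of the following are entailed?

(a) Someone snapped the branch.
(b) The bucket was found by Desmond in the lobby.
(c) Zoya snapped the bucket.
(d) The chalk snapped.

(a) Entailed — this follows by dropping conjuncts from the snapping event's description.
(b) Entailed — the original entails any weakening of itself; this just drops 'during the storm'.
(c) Not entailed — Zoya snapped the branch, not the bucket; the bucket belongs to the finding event.
(d) Not entailed — the branch is what snapped, not the chalk.

(a), (b)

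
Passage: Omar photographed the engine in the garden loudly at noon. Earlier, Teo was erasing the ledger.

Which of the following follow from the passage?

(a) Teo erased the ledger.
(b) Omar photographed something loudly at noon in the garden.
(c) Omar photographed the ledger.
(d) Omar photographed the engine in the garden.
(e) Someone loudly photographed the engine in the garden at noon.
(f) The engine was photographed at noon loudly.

(b), (d), (e), (f)

(a) Not entailed — 'was erasing' is progressive on an accomplishment; it does not entail the completed 'erased'.
(b) Entailed — this follows by dropping conjuncts from the photographing event's description.
(c) Not entailed — Omar photographed the engine, not the ledger; the ledger belongs to the erasing event.
(d) Entailed — dropping 'at noon', 'loudly' leaves a sub-description the original still satisfies.
(e) Entailed — generalizing the agent leaves a sub-description the original still satisfies.
(f) Entailed — dropping 'in the garden' and generalizing the agent leaves a sub-description the original still satisfies.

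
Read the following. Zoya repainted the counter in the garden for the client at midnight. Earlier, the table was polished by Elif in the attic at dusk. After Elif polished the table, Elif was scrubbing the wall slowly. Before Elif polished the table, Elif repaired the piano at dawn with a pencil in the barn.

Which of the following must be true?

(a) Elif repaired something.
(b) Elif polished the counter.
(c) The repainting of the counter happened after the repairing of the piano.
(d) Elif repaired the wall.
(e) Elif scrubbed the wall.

(a), (c), (e)

(a) Entailed — every conjunct here is already in the original repairing event.
(b) Not entailed — Elif polished the table, not the counter; the counter belongs to the repainting event.
(c) Entailed — the narrative places the repairing before the repainting.
(d) Not entailed — Elif repaired the piano, not the wall; the wall belongs to the scrubbing event.
(e) Entailed — 'scrub' is an activity; 'was scrubbing' entails that some scrubbing happened, so 'scrubbed' holds.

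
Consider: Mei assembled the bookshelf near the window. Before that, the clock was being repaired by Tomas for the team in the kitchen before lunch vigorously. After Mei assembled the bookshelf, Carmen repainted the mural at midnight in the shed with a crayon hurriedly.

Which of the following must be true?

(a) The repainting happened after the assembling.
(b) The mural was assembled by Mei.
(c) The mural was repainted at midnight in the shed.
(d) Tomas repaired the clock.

(a), (c)

(a) Entailed — the narrative places the assembling before the repainting.
(b) Not entailed — Mei assembled the bookshelf, not the mural; the mural belongs to the repainting event.
(c) Entailed — every conjunct here is already in the original repainting event.
(d) Not entailed — 'was repairing' is progressive on an accomplishment; it does not entail the completed 'repaired'.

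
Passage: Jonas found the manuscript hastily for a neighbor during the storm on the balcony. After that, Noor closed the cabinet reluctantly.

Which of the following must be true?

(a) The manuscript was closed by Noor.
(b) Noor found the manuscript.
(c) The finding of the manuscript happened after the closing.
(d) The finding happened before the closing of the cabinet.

(d)

(a) Not entailed — Noor closed the cabinet, not the manuscript; the manuscript belongs to the finding event.
(b) Not entailed — the passage has Jonas finding the manuscript, not Noor.
(c) Not entailed — the narrative places the finding before the closing, not after.
(d) Entailed — the narrative places the finding before the closing.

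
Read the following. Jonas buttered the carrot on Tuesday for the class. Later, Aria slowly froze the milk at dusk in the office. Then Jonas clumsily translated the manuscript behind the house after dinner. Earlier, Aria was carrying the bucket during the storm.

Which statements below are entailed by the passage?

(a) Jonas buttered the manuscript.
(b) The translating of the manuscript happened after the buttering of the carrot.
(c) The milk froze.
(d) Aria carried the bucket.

(b), (c), (d)

(a) Not entailed — Jonas buttered the carrot, not the manuscript; the manuscript belongs to the translating event.
(b) Entailed — the narrative places the buttering before the translating.
(c) Entailed — 'Aria froze the milk' is causative; it entails the inchoative 'the milk froze'.
(d) Entailed — 'carry' is an activity; 'was carrying' entails that some carrying happened, so 'carried' holds.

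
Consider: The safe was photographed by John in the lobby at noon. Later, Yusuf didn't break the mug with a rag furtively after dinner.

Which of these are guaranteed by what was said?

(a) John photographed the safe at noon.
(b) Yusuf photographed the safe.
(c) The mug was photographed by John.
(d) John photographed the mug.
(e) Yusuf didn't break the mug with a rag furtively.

(a)

(a) Entailed — this follows by dropping conjuncts from the photographing event's description.
(b) Not entailed — the passage has John photographing the safe, not Yusuf.
(c) Not entailed — John photographed the safe, not the mug; the mug belongs to the breaking event.
(d) Not entailed — John photographed the safe, not the mug; the mug belongs to the breaking event.
(e) Not entailed — dropping 'after dinner' under negation is not valid — the original leaves open that Yusuf broke the mug some other way.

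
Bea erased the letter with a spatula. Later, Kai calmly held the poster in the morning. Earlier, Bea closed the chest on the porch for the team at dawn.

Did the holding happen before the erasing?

The narrative orders the erasing before the holding.

no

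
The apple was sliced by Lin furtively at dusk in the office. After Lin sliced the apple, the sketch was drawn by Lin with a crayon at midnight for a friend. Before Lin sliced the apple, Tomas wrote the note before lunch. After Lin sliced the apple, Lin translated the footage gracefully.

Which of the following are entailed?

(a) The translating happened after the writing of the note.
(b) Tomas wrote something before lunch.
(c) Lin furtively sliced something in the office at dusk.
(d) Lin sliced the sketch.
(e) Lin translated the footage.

(a), (b), (c), (e)

(a) Entailed — the narrative places the writing before the translating.
(b) Entailed — every conjunct here is already in the original writing event.
(c) Entailed — generalizing the patient leaves a sub-description the original still satisfies.
(d) Not entailed — Lin sliced the apple, not the sketch; the sketch belongs to the drawing event.
(e) Entailed — dropping 'gracefully' leaves a sub-description the original still satisfies.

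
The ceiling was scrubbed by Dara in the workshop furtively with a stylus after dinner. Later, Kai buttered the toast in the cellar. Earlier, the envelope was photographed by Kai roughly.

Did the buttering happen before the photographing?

The narrative orders the photographing before the buttering.

no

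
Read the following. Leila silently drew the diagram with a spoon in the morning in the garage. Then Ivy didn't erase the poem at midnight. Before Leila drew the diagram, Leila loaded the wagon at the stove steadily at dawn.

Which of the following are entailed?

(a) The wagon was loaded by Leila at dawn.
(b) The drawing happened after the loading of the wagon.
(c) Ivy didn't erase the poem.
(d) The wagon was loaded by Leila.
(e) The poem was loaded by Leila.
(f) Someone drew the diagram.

(a) Entailed — every conjunct here is already in the original loading event.
(b) Entailed — the narrative places the loading before the drawing.
(c) Not entailed — dropping 'at midnight' under negation is not valid — the original leaves open that Ivy erased the poem some other way.
(d) Entailed — the original entails any weakening of itself; this just drops 'steadily', 'at the stove', 'at dawn'.
(e) Not entailed — Leila loaded the wagon, not the poem; the poem belongs to the erasing event.
(f) Entailed — this follows by dropping conjuncts from the drawing event's description.

(a), (b), (d), (f)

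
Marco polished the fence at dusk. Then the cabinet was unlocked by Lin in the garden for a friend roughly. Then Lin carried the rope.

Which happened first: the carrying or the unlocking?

The connectives place the unlocking before the carrying.

the unlocking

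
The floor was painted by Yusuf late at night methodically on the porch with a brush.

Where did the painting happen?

on the porch

'on the porch' marks the location of the painting event.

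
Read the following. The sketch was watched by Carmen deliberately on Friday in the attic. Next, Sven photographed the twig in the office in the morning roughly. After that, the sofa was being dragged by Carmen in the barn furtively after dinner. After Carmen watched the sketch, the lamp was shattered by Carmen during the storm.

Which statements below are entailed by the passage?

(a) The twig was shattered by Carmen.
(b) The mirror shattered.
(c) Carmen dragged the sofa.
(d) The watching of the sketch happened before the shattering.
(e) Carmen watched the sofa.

(c), (d)

(a) Not entailed — Carmen shattered the lamp, not the twig; the twig belongs to the photographing event.
(b) Not entailed — the lamp is what shattered, not the mirror.
(c) Entailed — 'drag' is an activity; 'was dragging' entails that some dragging happened, so 'dragged' holds.
(d) Entailed — the narrative places the watching before the shattering.
(e) Not entailed — Carmen watched the sketch, not the sofa; the sofa belongs to the dragging event.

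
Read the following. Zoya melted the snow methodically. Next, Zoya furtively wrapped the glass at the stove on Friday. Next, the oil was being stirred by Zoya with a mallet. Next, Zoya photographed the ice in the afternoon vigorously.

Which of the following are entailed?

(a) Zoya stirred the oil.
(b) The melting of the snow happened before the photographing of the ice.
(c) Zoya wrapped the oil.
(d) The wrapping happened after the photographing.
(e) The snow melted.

(a) Entailed — 'stir' is an activity; 'was stirring' entails that some stirring happened, so 'stirred' holds.
(b) Entailed — the narrative places the melting before the photographing.
(c) Not entailed — Zoya wrapped the glass, not the oil; the oil belongs to the stirring event.
(d) Not entailed — the narrative places the wrapping before the photographing, not after.
(e) Entailed — 'Zoya melted the snow' is causative; it entails the inchoative 'the snow melted'.

(a), (b), (e)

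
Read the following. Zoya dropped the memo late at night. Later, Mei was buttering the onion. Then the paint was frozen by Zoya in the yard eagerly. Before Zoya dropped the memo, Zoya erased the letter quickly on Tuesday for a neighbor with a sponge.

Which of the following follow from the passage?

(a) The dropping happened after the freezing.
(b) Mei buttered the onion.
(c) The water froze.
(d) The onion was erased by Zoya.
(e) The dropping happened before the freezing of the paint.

(a) Not entailed — the narrative places the dropping before the freezing, not after.
(b) Not entailed — 'was buttering' is progressive on an accomplishment; it does not entail the completed 'buttered'.
(c) Not entailed — the paint is what froze, not the water.
(d) Not entailed — Zoya erased the letter, not the onion; the onion belongs to the buttering event.
(e) Entailed — the narrative places the dropping before the freezing.

(e)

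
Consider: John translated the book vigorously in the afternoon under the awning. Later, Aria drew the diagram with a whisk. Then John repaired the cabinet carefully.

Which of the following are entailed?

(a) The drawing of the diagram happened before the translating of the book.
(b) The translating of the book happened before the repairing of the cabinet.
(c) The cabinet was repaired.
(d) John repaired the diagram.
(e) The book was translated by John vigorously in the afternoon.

(a) Not entailed — the narrative places the translating before the drawing, not after.
(b) Entailed — the narrative places the translating before the repairing.
(c) Entailed — this follows by dropping conjuncts from the repairing event's description.
(d) Not entailed — John repaired the cabinet, not the diagram; the diagram belongs to the drawing event.
(e) Entailed — dropping 'under the awning' leaves a sub-description the original still satisfies.

(b), (c), (e)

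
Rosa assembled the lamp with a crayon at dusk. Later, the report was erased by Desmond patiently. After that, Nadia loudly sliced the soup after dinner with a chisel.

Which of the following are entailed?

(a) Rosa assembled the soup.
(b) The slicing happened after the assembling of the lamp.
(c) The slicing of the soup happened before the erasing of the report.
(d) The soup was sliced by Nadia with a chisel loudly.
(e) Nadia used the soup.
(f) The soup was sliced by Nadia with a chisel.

(b), (d), (f)

(a) Not entailed — Rosa assembled the lamp, not the soup; the soup belongs to the slicing event.
(b) Entailed — the narrative places the assembling before the slicing.
(c) Not entailed — the narrative places the erasing before the slicing, not after.
(d) Entailed — every conjunct here is already in the original slicing event.
(e) Not entailed — the soup is the patient, not an instrument — Nadia used a chisel.
(f) Entailed — dropping 'after dinner', 'loudly' leaves a sub-description the original still satisfies.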